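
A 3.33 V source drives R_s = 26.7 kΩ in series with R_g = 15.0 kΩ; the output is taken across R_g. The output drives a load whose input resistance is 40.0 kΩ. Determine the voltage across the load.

The load sits in parallel with R_g: R_g‖R_L = (15.0 × 40.0) / (15.0 + 40.0) = 10.91 kΩ.
V_out = 3.33 × 10.91 / (26.7 + 10.91) = 3.33 × 10.91/37.61 = 0.966 V.

V_out ≈ 0.966 V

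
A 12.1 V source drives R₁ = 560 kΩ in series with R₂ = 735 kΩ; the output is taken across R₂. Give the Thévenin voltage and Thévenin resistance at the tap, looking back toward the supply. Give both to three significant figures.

V_th is the open-circuit tap voltage: 12.1 × 735/(560 + 735) = 6.87 V.
With the supply zeroed, R₁ and R₂ appear in parallel from the tap: R_th = R₁‖R₂ = (560 × 735)/1295 = 318 kΩ.

V_th = 6.87 V, R_th = 318 kΩ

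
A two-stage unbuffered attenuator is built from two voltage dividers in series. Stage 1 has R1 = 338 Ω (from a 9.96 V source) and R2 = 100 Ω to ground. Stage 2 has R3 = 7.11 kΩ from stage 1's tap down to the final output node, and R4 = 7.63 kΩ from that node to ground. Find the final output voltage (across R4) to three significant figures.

V_out ≈ 1.17 V

Stage 2 presents R3+R4 = 14740 Ω as a load on stage 1's tap.
Stage 1's lower leg becomes R2‖(R3+R4) = 99.33 Ω, so V_mid = 9.96 × 99.33/437.3 = 2.262 V.
Stage 2 is itself unloaded: V_out = V_mid × R4/(R3+R4) = 2.262 × 7630/14740 = 1.17 V.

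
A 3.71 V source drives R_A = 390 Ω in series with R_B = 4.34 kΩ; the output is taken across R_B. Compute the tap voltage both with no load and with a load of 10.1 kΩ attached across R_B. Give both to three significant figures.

Open-circuit: V = 3.71 × 4340/(390 + 4340) = 3.40 V.
With the load, R_B becomes R_B‖R_L = 3036 Ω, so V = 3.71 × 3036/3426 = 3.29 V.

Unloaded: 3.40 V; loaded: 3.29 V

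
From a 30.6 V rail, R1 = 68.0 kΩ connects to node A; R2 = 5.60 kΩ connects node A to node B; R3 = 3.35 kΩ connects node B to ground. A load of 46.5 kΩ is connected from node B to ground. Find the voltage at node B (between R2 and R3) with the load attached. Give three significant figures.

V ≈ 1.25 V

At node B, R3 is in parallel with the load: R3‖R_L = 3.125 kΩ.
Below node A the resistance is R2 + (R3‖R_L) = 8.725 kΩ, so V_A = 30.6 × 8.725/76.72 = 3.480 V.
Then V_B = V_A × (R3‖R_L)/(R2 + R3‖R_L) = 3.480 × 3.125/8.725 = 1.25 V.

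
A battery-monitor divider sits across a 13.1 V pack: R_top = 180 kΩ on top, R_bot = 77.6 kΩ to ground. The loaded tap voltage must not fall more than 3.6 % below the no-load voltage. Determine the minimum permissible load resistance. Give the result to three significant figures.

Output resistance R_th = R_top‖R_bot = (180 × 77.6)/257.6 = 54.22 kΩ.
The fractional drop is R_th/(R_th + R_L); requiring this ≤ 0.0360 gives R_L ≥ R_th(1/0.0360 − 1) = 54.22 × 26.78 = 1.45 MΩ.

R_L(min) ≈ 1.45 MΩ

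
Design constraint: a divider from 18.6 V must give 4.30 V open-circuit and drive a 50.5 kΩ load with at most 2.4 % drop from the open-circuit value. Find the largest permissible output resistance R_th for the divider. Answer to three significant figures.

R_th ≤ 1.24 kΩ

Loading drop = R_th/(R_th + R_L) ≤ 0.0240, so R_th ≤ R_L · ε/(1−ε) = 50.5 kΩ × 0.0240/0.9760 = 1.24 kΩ.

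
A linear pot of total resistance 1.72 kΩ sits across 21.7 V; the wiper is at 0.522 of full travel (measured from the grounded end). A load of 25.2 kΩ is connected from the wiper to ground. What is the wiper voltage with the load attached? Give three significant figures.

V ≈ 11.1 V

The wiper splits the pot into (1−α)R = 822.2 Ω above and αR = 897.8 Ω below.
Lower section ‖ load = 867.0 Ω.
V_wiper = 21.7 × 867.0/(822.2 + 867.0) = 11.1 V.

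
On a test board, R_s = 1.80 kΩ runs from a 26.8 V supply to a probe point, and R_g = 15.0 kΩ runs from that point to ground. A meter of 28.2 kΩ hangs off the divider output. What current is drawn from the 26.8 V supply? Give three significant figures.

I ≈ 2.31 mA

R_g‖R_L = 9.792 kΩ, so the source sees R_s + R_g‖R_L = 11.59 kΩ.
I = 26.8 V / 11.59 kΩ = 2.31 mA.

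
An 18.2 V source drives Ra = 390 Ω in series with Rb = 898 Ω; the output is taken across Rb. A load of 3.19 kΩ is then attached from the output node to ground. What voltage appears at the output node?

V_out ≈ 11.7 V

The load sits in parallel with Rb: Rb‖R_L = (898 × 3190) / (898 + 3190) = 700.7 Ω.
V_out = 18.2 × 700.7 / (390 + 700.7) = 18.2 × 700.7/1091 = 11.7 V.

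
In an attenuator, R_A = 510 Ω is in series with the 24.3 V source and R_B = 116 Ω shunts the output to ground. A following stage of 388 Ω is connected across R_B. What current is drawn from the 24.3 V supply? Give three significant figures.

R_B‖R_L = 89.30 Ω, so the source sees R_A + R_B‖R_L = 599.3 Ω.
I = 24.3 V / 599.3 Ω = 40.5 mA.

I ≈ 40.5 mA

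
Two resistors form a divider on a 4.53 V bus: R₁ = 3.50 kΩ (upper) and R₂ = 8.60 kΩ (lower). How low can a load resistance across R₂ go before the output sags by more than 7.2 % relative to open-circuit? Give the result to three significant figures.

R_L(min) ≈ 32.1 kΩ

Output resistance R_th = R₁‖R₂ = (3.50 × 8.60)/12.10 = 2.488 kΩ.
The fractional drop is R_th/(R_th + R_L); requiring this ≤ 0.0720 gives R_L ≥ R_th(1/0.0720 − 1) = 2.488 × 12.89 = 32.1 kΩ.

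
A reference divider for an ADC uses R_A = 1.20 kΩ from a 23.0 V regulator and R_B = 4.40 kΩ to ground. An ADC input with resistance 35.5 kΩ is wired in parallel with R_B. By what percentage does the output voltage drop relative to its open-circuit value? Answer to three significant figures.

2.59 %

The divider's output (Thévenin) resistance is R_A‖R_B = 0.9429 kΩ.
Fractional drop under load = R_th/(R_th + R_L) = 0.9429 / (0.9429 + 35.5) = 0.02587.
So the output falls by 2.59 %.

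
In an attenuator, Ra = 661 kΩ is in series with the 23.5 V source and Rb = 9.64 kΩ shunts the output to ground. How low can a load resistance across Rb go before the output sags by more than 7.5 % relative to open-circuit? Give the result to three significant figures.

R_L(min) ≈ 117 kΩ

Output resistance R_th = Ra‖Rb = (661 × 9.64)/670.6 = 9.501 kΩ.
The fractional drop is R_th/(R_th + R_L); requiring this ≤ 0.0750 gives R_L ≥ R_th(1/0.0750 − 1) = 9.501 × 12.33 = 117 kΩ.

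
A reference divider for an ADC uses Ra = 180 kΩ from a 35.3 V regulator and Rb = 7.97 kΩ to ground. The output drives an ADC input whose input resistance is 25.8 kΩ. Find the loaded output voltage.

V_out ≈ 1.16 V

The load sits in parallel with Rb: Rb‖R_L = (7.97 × 25.8) / (7.97 + 25.8) = 6.089 kΩ.
V_out = 35.3 × 6.089 / (180 + 6.089) = 35.3 × 6.089/186.1 = 1.16 V.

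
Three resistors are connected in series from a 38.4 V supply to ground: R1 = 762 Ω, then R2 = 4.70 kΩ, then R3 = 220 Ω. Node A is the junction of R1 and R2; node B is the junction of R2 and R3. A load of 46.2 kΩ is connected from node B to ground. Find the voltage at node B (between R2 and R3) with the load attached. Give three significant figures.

At node B, R3 is in parallel with the load: R3‖R_L = 219.0 Ω.
Below node A the resistance is R2 + (R3‖R_L) = 4919 Ω, so V_A = 38.4 × 4919/5681 = 33.25 V.
Then V_B = V_A × (R3‖R_L)/(R2 + R3‖R_L) = 33.25 × 219.0/4919 = 1.48 V.

V ≈ 1.48 V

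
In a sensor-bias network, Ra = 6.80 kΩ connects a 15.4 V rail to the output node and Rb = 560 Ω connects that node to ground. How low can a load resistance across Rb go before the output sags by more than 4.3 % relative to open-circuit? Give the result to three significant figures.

R_L(min) ≈ 11.5 kΩ

Output resistance R_th = Ra‖Rb = (6800 × 560)/7360 = 517.4 Ω.
The fractional drop is R_th/(R_th + R_L); requiring this ≤ 0.0430 gives R_L ≥ R_th(1/0.0430 − 1) = 517.4 × 22.26 = 11.5 kΩ.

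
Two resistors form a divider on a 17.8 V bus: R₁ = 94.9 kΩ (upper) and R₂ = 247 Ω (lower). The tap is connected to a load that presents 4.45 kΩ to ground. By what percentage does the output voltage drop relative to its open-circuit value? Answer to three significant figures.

The divider's output (Thévenin) resistance is R₁‖R₂ = 246.4 Ω.
Fractional drop under load = R_th/(R_th + R_L) = 246.4 / (246.4 + 4450) = 0.05246.
So the output falls by 5.25 %.

5.25 %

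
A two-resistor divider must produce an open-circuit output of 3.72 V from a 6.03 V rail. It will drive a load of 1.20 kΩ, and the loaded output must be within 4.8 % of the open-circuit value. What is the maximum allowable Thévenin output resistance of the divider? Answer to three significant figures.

Loading drop = R_th/(R_th + R_L) ≤ 0.0480, so R_th ≤ R_L · ε/(1−ε) = 1.20 kΩ × 0.0480/0.9520 = 60.5 Ω.

R_th ≤ 60.5 Ω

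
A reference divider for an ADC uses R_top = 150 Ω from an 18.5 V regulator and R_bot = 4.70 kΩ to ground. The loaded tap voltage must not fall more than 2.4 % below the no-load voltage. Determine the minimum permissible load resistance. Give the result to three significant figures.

R_L(min) ≈ 5.91 kΩ

Output resistance R_th = R_top‖R_bot = (150 × 4700)/4850 = 145.4 Ω.
The fractional drop is R_th/(R_th + R_L); requiring this ≤ 0.0240 gives R_L ≥ R_th(1/0.0240 − 1) = 145.4 × 40.67 = 5.91 kΩ.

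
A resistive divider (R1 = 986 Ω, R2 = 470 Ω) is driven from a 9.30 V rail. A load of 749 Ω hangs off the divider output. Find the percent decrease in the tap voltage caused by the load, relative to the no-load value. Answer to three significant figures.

Unloaded V = 9.30 × 470/1456 = 3.002 V.
Loaded: R2‖R_L = 288.8 Ω, giving V = 9.30 × 288.8/1275 = 2.107 V.
Drop = (3.002 − 2.107) / 3.002 = 29.8 %.

29.8 %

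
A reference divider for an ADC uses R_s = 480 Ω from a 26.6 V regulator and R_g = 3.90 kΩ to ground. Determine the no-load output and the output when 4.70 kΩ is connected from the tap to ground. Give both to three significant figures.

Open-circuit: V = 26.6 × 3900/(480 + 3900) = 23.7 V.
With the load, R_g becomes R_g‖R_L = 2131 Ω, so V = 26.6 × 2131/2611 = 21.7 V.

Unloaded: 23.7 V; loaded: 21.7 V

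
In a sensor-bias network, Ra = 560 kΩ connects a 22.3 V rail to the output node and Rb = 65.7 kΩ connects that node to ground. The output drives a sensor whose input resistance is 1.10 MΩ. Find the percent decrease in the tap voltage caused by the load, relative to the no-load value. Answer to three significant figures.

The divider's output (Thévenin) resistance is Ra‖Rb = 58.80 kΩ.
Fractional drop under load = R_th/(R_th + R_L) = 58.80 / (58.80 + 1100) = 0.05074.
So the output falls by 5.07 %.

5.07 %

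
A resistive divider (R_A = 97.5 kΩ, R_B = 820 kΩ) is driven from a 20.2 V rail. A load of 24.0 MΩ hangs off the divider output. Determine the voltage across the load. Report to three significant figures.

The load sits in parallel with R_B: R_B‖R_L = (820 × 24000) / (820 + 24000) = 792.9 kΩ.
V_out = 20.2 × 792.9 / (97.5 + 792.9) = 20.2 × 792.9/890.4 = 18.0 V.

V_out ≈ 18.0 V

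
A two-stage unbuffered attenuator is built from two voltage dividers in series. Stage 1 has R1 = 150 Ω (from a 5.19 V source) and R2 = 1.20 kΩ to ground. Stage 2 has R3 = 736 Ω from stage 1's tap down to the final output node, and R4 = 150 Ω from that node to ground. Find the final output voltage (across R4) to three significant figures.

V_out ≈ 0.679 V

Stage 2 presents R3+R4 = 886.0 Ω as a load on stage 1's tap.
Stage 1's lower leg becomes R2‖(R3+R4) = 509.7 Ω, so V_mid = 5.19 × 509.7/659.7 = 4.010 V.
Stage 2 is itself unloaded: V_out = V_mid × R4/(R3+R4) = 4.010 × 150/886.0 = 0.679 V.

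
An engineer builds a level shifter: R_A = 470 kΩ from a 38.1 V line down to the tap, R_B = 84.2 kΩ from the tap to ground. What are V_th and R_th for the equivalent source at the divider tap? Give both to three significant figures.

V_th is the open-circuit tap voltage: 38.1 × 84.2/(470 + 84.2) = 5.79 V.
With the supply zeroed, R_A and R_B appear in parallel from the tap: R_th = R_A‖R_B = (470 × 84.2)/554.2 = 71.4 kΩ.

V_th = 5.79 V, R_th = 71.4 kΩ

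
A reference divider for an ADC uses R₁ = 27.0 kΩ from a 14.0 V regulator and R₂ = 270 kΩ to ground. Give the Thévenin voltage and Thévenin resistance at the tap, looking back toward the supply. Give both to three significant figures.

V_th = 12.7 V, R_th = 24.5 kΩ

V_th is the open-circuit tap voltage: 14.0 × 270/(27.0 + 270) = 12.7 V.
With the supply zeroed, R₁ and R₂ appear in parallel from the tap: R_th = R₁‖R₂ = (27.0 × 270)/297.0 = 24.5 kΩ.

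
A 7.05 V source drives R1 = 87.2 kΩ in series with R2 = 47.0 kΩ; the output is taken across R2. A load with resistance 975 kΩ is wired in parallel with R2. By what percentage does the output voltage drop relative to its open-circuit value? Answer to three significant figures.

3.04 %

The divider's output (Thévenin) resistance is R1‖R2 = 30.54 kΩ.
Fractional drop under load = R_th/(R_th + R_L) = 30.54 / (30.54 + 975) = 0.03037.
So the output falls by 3.04 %.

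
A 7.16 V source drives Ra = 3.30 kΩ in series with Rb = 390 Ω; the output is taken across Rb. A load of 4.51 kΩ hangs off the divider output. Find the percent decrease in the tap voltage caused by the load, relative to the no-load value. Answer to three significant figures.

The divider's output (Thévenin) resistance is Ra‖Rb = 348.8 Ω.
Fractional drop under load = R_th/(R_th + R_L) = 348.8 / (348.8 + 4510) = 0.07178.
So the output falls by 7.18 %.

7.18 %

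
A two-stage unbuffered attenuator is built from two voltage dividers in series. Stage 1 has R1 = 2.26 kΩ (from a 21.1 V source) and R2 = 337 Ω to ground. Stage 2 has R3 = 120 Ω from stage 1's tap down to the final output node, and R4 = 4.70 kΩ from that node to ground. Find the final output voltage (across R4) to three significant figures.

Stage 2 presents R3+R4 = 4820 Ω as a load on stage 1's tap.
Stage 1's lower leg becomes R2‖(R3+R4) = 315.0 Ω, so V_mid = 21.1 × 315.0/2575 = 2.581 V.
Stage 2 is itself unloaded: V_out = V_mid × R4/(R3+R4) = 2.581 × 4700/4820 = 2.52 V.

V_out ≈ 2.52 V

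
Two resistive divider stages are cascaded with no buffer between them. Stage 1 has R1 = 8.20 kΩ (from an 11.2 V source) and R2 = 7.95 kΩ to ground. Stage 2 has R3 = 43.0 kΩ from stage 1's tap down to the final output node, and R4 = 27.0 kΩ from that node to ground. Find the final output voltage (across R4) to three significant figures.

Stage 2 presents R3+R4 = 70.00 kΩ as a load on stage 1's tap.
Stage 1's lower leg becomes R2‖(R3+R4) = 7.139 kΩ, so V_mid = 11.2 × 7.139/15.34 = 5.213 V.
Stage 2 is itself unloaded: V_out = V_mid × R4/(R3+R4) = 5.213 × 27.0/70.00 = 2.01 V.

V_out ≈ 2.01 V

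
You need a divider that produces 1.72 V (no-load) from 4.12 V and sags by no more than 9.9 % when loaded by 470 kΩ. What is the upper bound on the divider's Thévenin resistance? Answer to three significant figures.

R_th ≤ 51.6 kΩ

Loading drop = R_th/(R_th + R_L) ≤ 0.0990, so R_th ≤ R_L · ε/(1−ε) = 470 kΩ × 0.0990/0.9010 = 51.6 kΩ.
(Any R1, R2 with R2/(R1+R2) = 0.417 and R1‖R2 ≤ 51.6 kΩ will meet the spec.)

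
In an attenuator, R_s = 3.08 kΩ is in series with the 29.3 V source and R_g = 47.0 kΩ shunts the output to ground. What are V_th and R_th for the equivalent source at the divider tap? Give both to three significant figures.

V_th = 27.5 V, R_th = 2.89 kΩ

V_th is the open-circuit tap voltage: 29.3 × 47.0/(3.08 + 47.0) = 27.5 V.
With the supply zeroed, R_s and R_g appear in parallel from the tap: R_th = R_s‖R_g = (3.08 × 47.0)/50.08 = 2.89 kΩ.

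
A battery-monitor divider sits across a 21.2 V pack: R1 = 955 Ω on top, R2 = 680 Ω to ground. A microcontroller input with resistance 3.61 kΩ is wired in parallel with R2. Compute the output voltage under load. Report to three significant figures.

The load sits in parallel with R2: R2‖R_L = (680 × 3610) / (680 + 3610) = 572.2 Ω.
V_out = 21.2 × 572.2 / (955 + 572.2) = 21.2 × 572.2/1527 = 7.94 V.

V_out ≈ 7.94 V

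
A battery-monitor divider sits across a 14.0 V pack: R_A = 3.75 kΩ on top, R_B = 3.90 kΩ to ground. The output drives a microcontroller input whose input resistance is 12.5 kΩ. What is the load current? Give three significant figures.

R_B‖R_L = 2.973 kΩ; V_out = 14.0 × 2.973/6.723 = 6.190 V.
I_L = V_out / R_L = 6.190 / 12.5 kΩ = 0.495 mA.

I_L ≈ 0.495 mA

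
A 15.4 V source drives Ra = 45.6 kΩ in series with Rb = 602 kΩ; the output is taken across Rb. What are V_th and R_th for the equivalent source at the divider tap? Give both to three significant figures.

V_th is the open-circuit tap voltage: 15.4 × 602/(45.6 + 602) = 14.3 V.
With the supply zeroed, Ra and Rb appear in parallel from the tap: R_th = Ra‖Rb = (45.6 × 602)/647.6 = 42.4 kΩ.

V_th = 14.3 V, R_th = 42.4 kΩ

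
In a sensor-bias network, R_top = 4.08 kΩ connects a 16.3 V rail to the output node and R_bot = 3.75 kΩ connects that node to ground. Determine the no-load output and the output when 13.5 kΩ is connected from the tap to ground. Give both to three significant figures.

Open-circuit: V = 16.3 × 3.75/(4.08 + 3.75) = 7.81 V.
With the load, R_bot becomes R_bot‖R_L = 2.935 kΩ, so V = 16.3 × 2.935/7.015 = 6.82 V.

Unloaded: 7.81 V; loaded: 6.82 V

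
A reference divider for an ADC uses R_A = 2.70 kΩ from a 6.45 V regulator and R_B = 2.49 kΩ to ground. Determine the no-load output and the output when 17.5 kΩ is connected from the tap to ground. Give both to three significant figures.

Unloaded: 3.09 V; loaded: 2.88 V

Open-circuit: V = 6.45 × 2.49/(2.70 + 2.49) = 3.09 V.
With the load, R_B becomes R_B‖R_L = 2.180 kΩ, so V = 6.45 × 2.180/4.880 = 2.88 V.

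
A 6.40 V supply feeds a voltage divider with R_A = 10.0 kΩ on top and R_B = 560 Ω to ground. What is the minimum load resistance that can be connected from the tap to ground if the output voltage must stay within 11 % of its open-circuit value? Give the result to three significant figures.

Output resistance R_th = R_A‖R_B = (10000 × 560)/10560 = 530.3 Ω.
The fractional drop is R_th/(R_th + R_L); requiring this ≤ 0.110 gives R_L ≥ R_th(1/0.110 − 1) = 530.3 × 8.091 = 4.29 kΩ.

R_L(min) ≈ 4.29 kΩ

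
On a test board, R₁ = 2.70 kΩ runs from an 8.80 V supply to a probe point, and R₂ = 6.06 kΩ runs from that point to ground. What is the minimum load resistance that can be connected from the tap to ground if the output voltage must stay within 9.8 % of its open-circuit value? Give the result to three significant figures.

R_L(min) ≈ 17.2 kΩ

Output resistance R_th = R₁‖R₂ = (2.70 × 6.06)/8.760 = 1.868 kΩ.
The fractional drop is R_th/(R_th + R_L); requiring this ≤ 0.0980 gives R_L ≥ R_th(1/0.0980 − 1) = 1.868 × 9.204 = 17.2 kΩ.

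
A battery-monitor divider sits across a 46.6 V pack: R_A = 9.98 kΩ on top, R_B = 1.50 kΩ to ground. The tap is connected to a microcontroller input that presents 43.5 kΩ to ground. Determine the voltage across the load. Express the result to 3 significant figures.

V_out ≈ 5.91 V

The load sits in parallel with R_B: R_B‖R_L = (1.50 × 43.5) / (1.50 + 43.5) = 1.450 kΩ.
V_out = 46.6 × 1.450 / (9.98 + 1.450) = 46.6 × 1.450/11.43 = 5.91 V.
(Unloaded it would have been 6.09 V.)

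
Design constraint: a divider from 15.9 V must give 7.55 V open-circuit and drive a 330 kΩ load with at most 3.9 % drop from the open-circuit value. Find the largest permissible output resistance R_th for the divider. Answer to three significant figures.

R_th ≤ 13.4 kΩ

Loading drop = R_th/(R_th + R_L) ≤ 0.0390, so R_th ≤ R_L · ε/(1−ε) = 330 kΩ × 0.0390/0.9610 = 13.4 kΩ.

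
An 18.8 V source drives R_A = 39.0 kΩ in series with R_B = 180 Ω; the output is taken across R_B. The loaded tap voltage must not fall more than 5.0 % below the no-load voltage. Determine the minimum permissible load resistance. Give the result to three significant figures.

R_L(min) ≈ 3.40 kΩ

Output resistance R_th = R_A‖R_B = (39000 × 180)/39180 = 179.2 Ω.
The fractional drop is R_th/(R_th + R_L); requiring this ≤ 0.0500 gives R_L ≥ R_th(1/0.0500 − 1) = 179.2 × 19.00 = 3.40 kΩ.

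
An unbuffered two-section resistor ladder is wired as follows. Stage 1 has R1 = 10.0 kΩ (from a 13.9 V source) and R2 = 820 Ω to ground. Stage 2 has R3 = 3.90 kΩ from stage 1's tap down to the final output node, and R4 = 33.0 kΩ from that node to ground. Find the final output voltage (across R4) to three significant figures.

Stage 2 presents R3+R4 = 36900 Ω as a load on stage 1's tap.
Stage 1's lower leg becomes R2‖(R3+R4) = 802.2 Ω, so V_mid = 13.9 × 802.2/10800 = 1.032 V.
Stage 2 is itself unloaded: V_out = V_mid × R4/(R3+R4) = 1.032 × 33000/36900 = 0.923 V.

V_out ≈ 0.923 V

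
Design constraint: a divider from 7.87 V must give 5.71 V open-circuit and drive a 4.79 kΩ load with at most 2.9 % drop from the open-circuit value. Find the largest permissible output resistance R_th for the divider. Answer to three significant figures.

R_th ≤ 143 Ω

Loading drop = R_th/(R_th + R_L) ≤ 0.0290, so R_th ≤ R_L · ε/(1−ε) = 4.79 kΩ × 0.0290/0.9710 = 143 Ω.
(Any R1, R2 with R2/(R1+R2) = 0.726 and R1‖R2 ≤ 143 Ω will meet the spec.)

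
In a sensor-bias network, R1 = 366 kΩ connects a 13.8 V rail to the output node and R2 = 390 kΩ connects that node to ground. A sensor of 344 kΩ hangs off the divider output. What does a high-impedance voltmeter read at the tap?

V_out ≈ 4.60 V

The load sits in parallel with R2: R2‖R_L = (390 × 344) / (390 + 344) = 182.8 kΩ.
V_out = 13.8 × 182.8 / (366 + 182.8) = 13.8 × 182.8/548.8 = 4.60 V.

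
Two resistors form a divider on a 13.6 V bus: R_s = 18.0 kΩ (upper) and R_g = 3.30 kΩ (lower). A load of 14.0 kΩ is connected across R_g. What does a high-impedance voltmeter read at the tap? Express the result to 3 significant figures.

The load sits in parallel with R_g: R_g‖R_L = (3.30 × 14.0) / (3.30 + 14.0) = 2.671 kΩ.
V_out = 13.6 × 2.671 / (18.0 + 2.671) = 13.6 × 2.671/20.67 = 1.76 V.

V_out ≈ 1.76 V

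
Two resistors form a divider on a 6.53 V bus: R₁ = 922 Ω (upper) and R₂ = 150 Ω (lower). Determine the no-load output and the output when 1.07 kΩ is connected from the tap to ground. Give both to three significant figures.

Open-circuit: V = 6.53 × 150/(922 + 150) = 0.914 V.
With the load, R₂ becomes R₂‖R_L = 131.6 Ω, so V = 6.53 × 131.6/1054 = 0.815 V.

Unloaded: 0.914 V; loaded: 0.815 V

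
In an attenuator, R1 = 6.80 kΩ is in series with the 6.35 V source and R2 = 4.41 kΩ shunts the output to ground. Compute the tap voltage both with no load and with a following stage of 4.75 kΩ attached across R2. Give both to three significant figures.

Unloaded: 2.50 V; loaded: 1.60 V

Open-circuit: V = 6.35 × 4.41/(6.80 + 4.41) = 2.50 V.
With the load, R2 becomes R2‖R_L = 2.287 kΩ, so V = 6.35 × 2.287/9.087 = 1.60 V.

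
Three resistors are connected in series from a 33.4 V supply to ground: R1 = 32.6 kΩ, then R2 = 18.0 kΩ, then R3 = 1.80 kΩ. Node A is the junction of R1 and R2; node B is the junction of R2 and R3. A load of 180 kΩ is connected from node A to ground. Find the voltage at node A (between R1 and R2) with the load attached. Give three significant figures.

Below node A the series string R2+R3 = 19.80 kΩ sits in parallel with the 180 kΩ load: 17.84 kΩ.
V_A = 33.4 × 17.84/(32.6 + 17.84) = 11.8 V.

V ≈ 11.8 V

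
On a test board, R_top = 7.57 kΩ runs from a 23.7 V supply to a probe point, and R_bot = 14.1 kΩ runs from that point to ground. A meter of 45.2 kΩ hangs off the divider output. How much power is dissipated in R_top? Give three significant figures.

Total resistance from the source is R_top + (R_bot‖R_L) = 18.32 kΩ, so I = 23.7/18.32 kΩ = 1.294 mA.
P = I²·R_top = (1.294 mA)² × 7.57 kΩ = 12.7 mW.

P ≈ 12.7 mW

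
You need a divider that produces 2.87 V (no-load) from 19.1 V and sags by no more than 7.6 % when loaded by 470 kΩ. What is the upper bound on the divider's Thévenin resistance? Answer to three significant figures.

Loading drop = R_th/(R_th + R_L) ≤ 0.0760, so R_th ≤ R_L · ε/(1−ε) = 470 kΩ × 0.0760/0.9240 = 38.7 kΩ.
(Any R1, R2 with R2/(R1+R2) = 0.150 and R1‖R2 ≤ 38.7 kΩ will meet the spec.)

R_th ≤ 38.7 kΩ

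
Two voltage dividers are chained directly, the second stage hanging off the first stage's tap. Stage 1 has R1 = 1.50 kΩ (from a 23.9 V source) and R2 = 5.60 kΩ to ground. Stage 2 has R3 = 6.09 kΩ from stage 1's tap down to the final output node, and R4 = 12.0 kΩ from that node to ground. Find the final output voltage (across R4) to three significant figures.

Stage 2 presents R3+R4 = 18.09 kΩ as a load on stage 1's tap.
Stage 1's lower leg becomes R2‖(R3+R4) = 4.276 kΩ, so V_mid = 23.9 × 4.276/5.776 = 17.69 V.
Stage 2 is itself unloaded: V_out = V_mid × R4/(R3+R4) = 17.69 × 12.0/18.09 = 11.7 V.

V_out ≈ 11.7 V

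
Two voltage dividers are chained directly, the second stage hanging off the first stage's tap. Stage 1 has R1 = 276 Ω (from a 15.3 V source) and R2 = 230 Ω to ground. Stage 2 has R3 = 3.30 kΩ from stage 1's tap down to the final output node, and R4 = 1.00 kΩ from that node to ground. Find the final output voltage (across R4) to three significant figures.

Stage 2 presents R3+R4 = 4300 Ω as a load on stage 1's tap.
Stage 1's lower leg becomes R2‖(R3+R4) = 218.3 Ω, so V_mid = 15.3 × 218.3/494.3 = 6.757 V.
Stage 2 is itself unloaded: V_out = V_mid × R4/(R3+R4) = 6.757 × 1000/4300 = 1.57 V.

V_out ≈ 1.57 V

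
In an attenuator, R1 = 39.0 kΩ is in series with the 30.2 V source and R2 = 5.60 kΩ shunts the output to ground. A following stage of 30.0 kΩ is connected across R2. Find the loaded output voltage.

V_out ≈ 3.26 V

The load sits in parallel with R2: R2‖R_L = (5.60 × 30.0) / (5.60 + 30.0) = 4.719 kΩ.
V_out = 30.2 × 4.719 / (39.0 + 4.719) = 30.2 × 4.719/43.72 = 3.26 V.
(Unloaded it would have been 3.79 V.)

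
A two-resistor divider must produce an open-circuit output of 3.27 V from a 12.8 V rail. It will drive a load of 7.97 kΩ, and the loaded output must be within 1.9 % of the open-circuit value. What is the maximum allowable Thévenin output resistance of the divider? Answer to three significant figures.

Loading drop = R_th/(R_th + R_L) ≤ 0.0190, so R_th ≤ R_L · ε/(1−ε) = 7.97 kΩ × 0.0190/0.9810 = 154 Ω.
(Any R1, R2 with R2/(R1+R2) = 0.255 and R1‖R2 ≤ 154 Ω will meet the spec.)

R_th ≤ 154 Ω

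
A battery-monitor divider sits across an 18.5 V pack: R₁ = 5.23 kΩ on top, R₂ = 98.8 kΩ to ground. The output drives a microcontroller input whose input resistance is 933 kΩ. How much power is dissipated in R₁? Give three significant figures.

P ≈ 0.200 mW

Total resistance from the source is R₁ + (R₂‖R_L) = 94.57 kΩ, so I = 18.5/94.57 kΩ = 0.1956 mA.
P = I²·R₁ = (0.1956 mA)² × 5.23 kΩ = 0.200 mW.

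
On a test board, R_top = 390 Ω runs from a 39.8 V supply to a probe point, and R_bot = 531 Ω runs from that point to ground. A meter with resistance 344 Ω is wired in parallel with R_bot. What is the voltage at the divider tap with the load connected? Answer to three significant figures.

V_out ≈ 13.9 V

The load sits in parallel with R_bot: R_bot‖R_L = (531 × 344) / (531 + 344) = 208.8 Ω.
V_out = 39.8 × 208.8 / (390 + 208.8) = 39.8 × 208.8/598.8 = 13.9 V.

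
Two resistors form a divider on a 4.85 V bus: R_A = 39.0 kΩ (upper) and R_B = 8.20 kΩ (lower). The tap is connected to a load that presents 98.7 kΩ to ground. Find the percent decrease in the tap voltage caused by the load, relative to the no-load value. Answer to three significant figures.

6.42 %

The divider's output (Thévenin) resistance is R_A‖R_B = 6.775 kΩ.
Fractional drop under load = R_th/(R_th + R_L) = 6.775 / (6.775 + 98.7) = 0.06424.
So the output falls by 6.42 %.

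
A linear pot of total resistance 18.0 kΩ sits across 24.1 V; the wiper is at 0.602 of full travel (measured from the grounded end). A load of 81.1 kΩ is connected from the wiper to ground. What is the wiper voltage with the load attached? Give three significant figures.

V ≈ 13.8 V

The wiper splits the pot into (1−α)R = 7.164 kΩ above and αR = 10.84 kΩ below.
Lower section ‖ load = 9.559 kΩ.
V_wiper = 24.1 × 9.559/(7.164 + 9.559) = 13.8 V.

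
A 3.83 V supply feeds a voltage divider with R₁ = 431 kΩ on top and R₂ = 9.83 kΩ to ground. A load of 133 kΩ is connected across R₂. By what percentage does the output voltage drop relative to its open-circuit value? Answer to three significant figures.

The divider's output (Thévenin) resistance is R₁‖R₂ = 9.611 kΩ.
Fractional drop under load = R_th/(R_th + R_L) = 9.611 / (9.611 + 133) = 0.06739.
So the output falls by 6.74 %.

6.74 %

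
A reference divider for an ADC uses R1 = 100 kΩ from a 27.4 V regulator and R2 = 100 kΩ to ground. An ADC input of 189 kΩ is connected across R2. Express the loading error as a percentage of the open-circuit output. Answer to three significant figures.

20.9 %

Unloaded V = 27.4 × 100/200.0 = 13.70 V.
Loaded: R2‖R_L = 65.40 kΩ, giving V = 27.4 × 65.40/165.4 = 10.83 V.
Drop = (13.70 − 10.83) / 13.70 = 20.9 %.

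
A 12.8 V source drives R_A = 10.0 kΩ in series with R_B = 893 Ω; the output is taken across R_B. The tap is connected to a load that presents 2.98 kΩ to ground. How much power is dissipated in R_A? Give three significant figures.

Total resistance from the source is R_A + (R_B‖R_L) = 10690 Ω, so I = 12.8/10690 Ω = 1.198 mA.
P = I²·R_A = (1.198 mA)² × 10.0 kΩ = 14.3 mW.

P ≈ 14.3 mW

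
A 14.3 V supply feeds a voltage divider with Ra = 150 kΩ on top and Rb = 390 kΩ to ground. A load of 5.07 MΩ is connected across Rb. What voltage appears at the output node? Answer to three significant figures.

The load sits in parallel with Rb: Rb‖R_L = (390 × 5070) / (390 + 5070) = 362.1 kΩ.
V_out = 14.3 × 362.1 / (150 + 362.1) = 14.3 × 362.1/512.1 = 10.1 V.
(Unloaded it would have been 10.3 V.)

V_out ≈ 10.1 V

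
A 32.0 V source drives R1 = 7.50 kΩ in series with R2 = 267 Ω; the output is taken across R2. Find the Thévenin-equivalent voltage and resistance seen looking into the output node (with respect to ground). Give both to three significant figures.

V_th = 1.10 V, R_th = 258 Ω

V_th is the open-circuit tap voltage: 32.0 × 267/(7500 + 267) = 1.10 V.
With the supply zeroed, R1 and R2 appear in parallel from the tap: R_th = R1‖R2 = (7500 × 267)/7767 = 258 Ω.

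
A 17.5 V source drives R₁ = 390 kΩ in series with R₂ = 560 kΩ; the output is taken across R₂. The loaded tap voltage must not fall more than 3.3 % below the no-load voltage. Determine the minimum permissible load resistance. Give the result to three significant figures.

R_L(min) ≈ 6.74 MΩ

Output resistance R_th = R₁‖R₂ = (390 × 560)/950.0 = 229.9 kΩ.
The fractional drop is R_th/(R_th + R_L); requiring this ≤ 0.0330 gives R_L ≥ R_th(1/0.0330 − 1) = 229.9 × 29.30 = 6.74 MΩ.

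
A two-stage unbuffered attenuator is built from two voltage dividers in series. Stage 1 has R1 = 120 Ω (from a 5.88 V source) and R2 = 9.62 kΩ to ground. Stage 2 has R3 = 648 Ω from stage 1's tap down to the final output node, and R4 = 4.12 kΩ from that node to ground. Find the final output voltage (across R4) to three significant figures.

V_out ≈ 4.90 V

Stage 2 presents R3+R4 = 4768 Ω as a load on stage 1's tap.
Stage 1's lower leg becomes R2‖(R3+R4) = 3188 Ω, so V_mid = 5.88 × 3188/3308 = 5.667 V.
Stage 2 is itself unloaded: V_out = V_mid × R4/(R3+R4) = 5.667 × 4120/4768 = 4.90 V.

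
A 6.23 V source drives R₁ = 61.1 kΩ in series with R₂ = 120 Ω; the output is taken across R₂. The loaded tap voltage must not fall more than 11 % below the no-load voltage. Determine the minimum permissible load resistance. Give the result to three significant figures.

R_L(min) ≈ 969 Ω

Output resistance R_th = R₁‖R₂ = (61100 × 120)/61220 = 119.8 Ω.
The fractional drop is R_th/(R_th + R_L); requiring this ≤ 0.110 gives R_L ≥ R_th(1/0.110 − 1) = 119.8 × 8.091 = 969 Ω.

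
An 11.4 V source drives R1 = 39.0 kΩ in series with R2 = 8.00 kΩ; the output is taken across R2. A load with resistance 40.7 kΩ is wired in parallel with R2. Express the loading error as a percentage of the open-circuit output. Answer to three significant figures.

Unloaded V = 11.4 × 8.00/47.00 = 1.9404 V.
Loaded: R2‖R_L = 6.686 kΩ, giving V = 11.4 × 6.686/45.69 = 1.6683 V.
Drop = (1.9404 − 1.6683) / 1.9404 = 14.0 %.

14.0 %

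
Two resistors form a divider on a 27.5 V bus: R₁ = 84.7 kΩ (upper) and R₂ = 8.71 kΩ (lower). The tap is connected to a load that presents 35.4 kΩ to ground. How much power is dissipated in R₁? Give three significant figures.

P ≈ 7.62 mW

Total resistance from the source is R₁ + (R₂‖R_L) = 91.69 kΩ, so I = 27.5/91.69 kΩ = 0.2999 mA.
P = I²·R₁ = (0.2999 mA)² × 84.7 kΩ = 7.62 mW.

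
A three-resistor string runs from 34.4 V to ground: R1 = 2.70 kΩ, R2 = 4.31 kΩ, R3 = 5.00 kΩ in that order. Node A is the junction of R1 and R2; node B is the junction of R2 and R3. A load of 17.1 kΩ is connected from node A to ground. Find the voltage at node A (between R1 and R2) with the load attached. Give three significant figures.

Below node A the series string R2+R3 = 9.310 kΩ sits in parallel with the 17.1 kΩ load: 6.028 kΩ.
V_A = 34.4 × 6.028/(2.70 + 6.028) = 23.8 V.

V ≈ 23.8 V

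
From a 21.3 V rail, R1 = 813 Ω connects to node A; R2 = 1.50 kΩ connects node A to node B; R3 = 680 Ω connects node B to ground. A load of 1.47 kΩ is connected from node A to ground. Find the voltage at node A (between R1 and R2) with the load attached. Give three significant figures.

V ≈ 11.1 V

Below node A the series string R2+R3 = 2180 Ω sits in parallel with the 1470 Ω load: 878.0 Ω.
V_A = 21.3 × 878.0/(813 + 878.0) = 11.1 V.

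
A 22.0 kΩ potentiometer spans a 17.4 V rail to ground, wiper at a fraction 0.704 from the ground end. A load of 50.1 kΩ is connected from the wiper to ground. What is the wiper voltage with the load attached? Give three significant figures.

V ≈ 11.2 V

The wiper splits the pot into (1−α)R = 6.512 kΩ above and αR = 15.49 kΩ below.
Lower section ‖ load = 11.83 kΩ.
V_wiper = 17.4 × 11.83/(6.512 + 11.83) = 11.2 V.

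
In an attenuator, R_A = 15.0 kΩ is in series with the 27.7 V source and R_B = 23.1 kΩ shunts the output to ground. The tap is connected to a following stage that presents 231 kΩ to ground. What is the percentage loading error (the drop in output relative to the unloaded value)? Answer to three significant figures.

The divider's output (Thévenin) resistance is R_A‖R_B = 9.094 kΩ.
Fractional drop under load = R_th/(R_th + R_L) = 9.094 / (9.094 + 231) = 0.03788.
So the output falls by 3.79 %.

3.79 %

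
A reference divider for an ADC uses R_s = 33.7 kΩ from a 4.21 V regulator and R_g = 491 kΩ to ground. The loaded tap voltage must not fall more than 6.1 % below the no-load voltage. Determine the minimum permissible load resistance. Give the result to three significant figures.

R_L(min) ≈ 485 kΩ

Output resistance R_th = R_s‖R_g = (33.7 × 491)/524.7 = 31.54 kΩ.
The fractional drop is R_th/(R_th + R_L); requiring this ≤ 0.0610 gives R_L ≥ R_th(1/0.0610 − 1) = 31.54 × 15.39 = 485 kΩ.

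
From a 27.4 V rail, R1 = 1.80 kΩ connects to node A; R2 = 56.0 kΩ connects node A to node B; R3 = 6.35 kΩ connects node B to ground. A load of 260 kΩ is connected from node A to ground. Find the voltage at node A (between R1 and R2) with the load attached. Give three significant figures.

Below node A the series string R2+R3 = 62.35 kΩ sits in parallel with the 260 kΩ load: 50.29 kΩ.
V_A = 27.4 × 50.29/(1.80 + 50.29) = 26.5 V.

V ≈ 26.5 V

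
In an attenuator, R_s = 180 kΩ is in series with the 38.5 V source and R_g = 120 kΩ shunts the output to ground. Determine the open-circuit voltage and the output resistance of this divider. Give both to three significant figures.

V_th = 15.4 V, R_th = 72.0 kΩ

V_th is the open-circuit tap voltage: 38.5 × 120/(180 + 120) = 15.4 V.
With the supply zeroed, R_s and R_g appear in parallel from the tap: R_th = R_s‖R_g = (180 × 120)/300.0 = 72.0 kΩ.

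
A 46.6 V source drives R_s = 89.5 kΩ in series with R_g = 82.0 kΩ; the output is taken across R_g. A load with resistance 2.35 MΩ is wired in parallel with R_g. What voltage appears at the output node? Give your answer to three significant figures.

The load sits in parallel with R_g: R_g‖R_L = (82.0 × 2350) / (82.0 + 2350) = 79.24 kΩ.
V_out = 46.6 × 79.24 / (89.5 + 79.24) = 46.6 × 79.24/168.7 = 21.9 V.

V_out ≈ 21.9 V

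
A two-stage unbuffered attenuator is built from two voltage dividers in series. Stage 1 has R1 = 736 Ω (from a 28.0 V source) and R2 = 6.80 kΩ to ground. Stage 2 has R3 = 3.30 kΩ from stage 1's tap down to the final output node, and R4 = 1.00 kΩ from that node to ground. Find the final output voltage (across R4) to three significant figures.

Stage 2 presents R3+R4 = 4300 Ω as a load on stage 1's tap.
Stage 1's lower leg becomes R2‖(R3+R4) = 2634 Ω, so V_mid = 28.0 × 2634/3370 = 21.89 V.
Stage 2 is itself unloaded: V_out = V_mid × R4/(R3+R4) = 21.89 × 1000/4300 = 5.09 V.

V_out ≈ 5.09 V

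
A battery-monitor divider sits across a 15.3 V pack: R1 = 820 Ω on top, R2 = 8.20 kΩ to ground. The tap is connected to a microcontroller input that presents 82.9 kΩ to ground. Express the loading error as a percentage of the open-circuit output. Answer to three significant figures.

The divider's output (Thévenin) resistance is R1‖R2 = 745.5 Ω.
Fractional drop under load = R_th/(R_th + R_L) = 745.5 / (745.5 + 82900) = 0.008912.
So the output falls by 0.891 %.

0.891 %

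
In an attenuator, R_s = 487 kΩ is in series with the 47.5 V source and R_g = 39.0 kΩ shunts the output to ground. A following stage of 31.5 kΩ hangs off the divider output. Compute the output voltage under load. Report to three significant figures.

V_out ≈ 1.64 V

The load sits in parallel with R_g: R_g‖R_L = (39.0 × 31.5) / (39.0 + 31.5) = 17.43 kΩ.
V_out = 47.5 × 17.43 / (487 + 17.43) = 47.5 × 17.43/504.4 = 1.64 V.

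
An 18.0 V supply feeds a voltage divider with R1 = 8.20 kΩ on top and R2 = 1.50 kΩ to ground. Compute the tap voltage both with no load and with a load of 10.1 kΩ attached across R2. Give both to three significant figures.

Open-circuit: V = 18.0 × 1.50/(8.20 + 1.50) = 2.78 V.
With the load, R2 becomes R2‖R_L = 1.306 kΩ, so V = 18.0 × 1.306/9.506 = 2.47 V.

Unloaded: 2.78 V; loaded: 2.47 V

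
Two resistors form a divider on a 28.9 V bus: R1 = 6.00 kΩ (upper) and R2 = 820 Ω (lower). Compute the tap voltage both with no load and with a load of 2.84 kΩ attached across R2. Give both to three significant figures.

Open-circuit: V = 28.9 × 820/(6000 + 820) = 3.47 V.
With the load, R2 becomes R2‖R_L = 636.3 Ω, so V = 28.9 × 636.3/6636 = 2.77 V.

Unloaded: 3.47 V; loaded: 2.77 V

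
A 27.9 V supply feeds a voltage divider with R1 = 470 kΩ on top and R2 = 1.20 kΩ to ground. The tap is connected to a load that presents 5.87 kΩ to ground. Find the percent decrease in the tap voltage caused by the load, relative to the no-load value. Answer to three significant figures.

The divider's output (Thévenin) resistance is R1‖R2 = 1.197 kΩ.
Fractional drop under load = R_th/(R_th + R_L) = 1.197 / (1.197 + 5.87) = 0.1694.
So the output falls by 16.9 %.

16.9 %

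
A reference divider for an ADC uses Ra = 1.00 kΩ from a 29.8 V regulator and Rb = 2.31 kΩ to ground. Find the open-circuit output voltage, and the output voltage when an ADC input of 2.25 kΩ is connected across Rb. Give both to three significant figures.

Unloaded: 20.8 V; loaded: 15.9 V

Open-circuit: V = 29.8 × 2.31/(1.00 + 2.31) = 20.8 V.
With the load, Rb becomes Rb‖R_L = 1.140 kΩ, so V = 29.8 × 1.140/2.140 = 15.9 V.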